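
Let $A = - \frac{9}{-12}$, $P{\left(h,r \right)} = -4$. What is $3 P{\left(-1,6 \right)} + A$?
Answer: $- \frac{45}{4} \approx -11.25$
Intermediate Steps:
$A = \frac{3}{4}$ ($A = \left(-9\right) \left(- \frac{1}{12}\right) = \frac{3}{4} \approx 0.75$)
$3 P{\left(-1,6 \right)} + A = 3 \left(-4\right) + \frac{3}{4} = -12 + \frac{3}{4} = - \frac{45}{4}$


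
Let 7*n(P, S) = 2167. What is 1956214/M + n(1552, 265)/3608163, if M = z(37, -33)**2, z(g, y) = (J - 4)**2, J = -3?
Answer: 7058339718163/8663199363 ≈ 814.75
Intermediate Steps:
z(g, y) = 49 (z(g, y) = (-3 - 4)**2 = (-7)**2 = 49)
n(P, S) = 2167/7 (n(P, S) = (1/7)*2167 = 2167/7)
M = 2401 (M = 49**2 = 2401)
1956214/M + n(1552, 265)/3608163 = 1956214/2401 + (2167/7)/3608163 = 1956214*(1/2401) + (2167/7)*(1/3608163) = 1956214/2401 + 2167/25257141 = 7058339718163/8663199363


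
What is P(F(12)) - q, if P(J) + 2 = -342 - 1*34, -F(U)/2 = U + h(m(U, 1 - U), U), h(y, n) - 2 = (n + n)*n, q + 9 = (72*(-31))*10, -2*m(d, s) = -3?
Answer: 21951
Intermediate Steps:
m(d, s) = 3/2 (m(d, s) = -1/2*(-3) = 3/2)
q = -22329 (q = -9 + (72*(-31))*10 = -9 - 2232*10 = -9 - 22320 = -22329)
h(y, n) = 2 + 2*n**2 (h(y, n) = 2 + (n + n)*n = 2 + (2*n)*n = 2 + 2*n**2)
F(U) = -4 - 4*U**2 - 2*U (F(U) = -2*(U + (2 + 2*U**2)) = -2*(2 + U + 2*U**2) = -4 - 4*U**2 - 2*U)
P(J) = -378 (P(J) = -2 + (-342 - 1*34) = -2 + (-342 - 34) = -2 - 376 = -378)
P(F(12)) - q = -378 - 1*(-22329) = -378 + 22329 = 21951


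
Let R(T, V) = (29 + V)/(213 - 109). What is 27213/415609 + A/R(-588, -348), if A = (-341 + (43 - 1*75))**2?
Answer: -6013610833397/132579271 ≈ -45359.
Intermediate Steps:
R(T, V) = 29/104 + V/104 (R(T, V) = (29 + V)/104 = (29 + V)*(1/104) = 29/104 + V/104)
A = 139129 (A = (-341 + (43 - 75))**2 = (-341 - 32)**2 = (-373)**2 = 139129)
27213/415609 + A/R(-588, -348) = 27213/415609 + 139129/(29/104 + (1/104)*(-348)) = 27213*(1/415609) + 139129/(29/104 - 87/26) = 27213/415609 + 139129/(-319/104) = 27213/415609 + 139129*(-104/319) = 27213/415609 - 14469416/319 = -6013610833397/132579271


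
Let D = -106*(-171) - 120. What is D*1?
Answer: 18006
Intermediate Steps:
D = 18006 (D = 18126 - 120 = 18006)
D*1 = 18006*1 = 18006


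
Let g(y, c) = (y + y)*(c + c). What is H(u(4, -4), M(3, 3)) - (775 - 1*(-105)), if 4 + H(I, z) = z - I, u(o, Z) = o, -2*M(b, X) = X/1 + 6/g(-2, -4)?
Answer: -28467/32 ≈ -889.59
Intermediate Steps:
g(y, c) = 4*c*y (g(y, c) = (2*y)*(2*c) = 4*c*y)
M(b, X) = -3/32 - X/2 (M(b, X) = -(X/1 + 6/((4*(-4)*(-2))))/2 = -(X*1 + 6/32)/2 = -(X + 6*(1/32))/2 = -(X + 3/16)/2 = -(3/16 + X)/2 = -3/32 - X/2)
H(I, z) = -4 + z - I (H(I, z) = -4 + (z - I) = -4 + z - I)
H(u(4, -4), M(3, 3)) - (775 - 1*(-105)) = (-4 + (-3/32 - ½*3) - 1*4) - (775 - 1*(-105)) = (-4 + (-3/32 - 3/2) - 4) - (775 + 105) = (-4 - 51/32 - 4) - 1*880 = -307/32 - 880 = -28467/32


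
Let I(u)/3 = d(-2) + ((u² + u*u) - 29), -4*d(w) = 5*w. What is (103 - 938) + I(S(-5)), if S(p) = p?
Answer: -1529/2 ≈ -764.50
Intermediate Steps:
d(w) = -5*w/4
I(u) = -159/2 + 6*u² (I(u) = 3*(-5/4*(-2) + ((u² + u*u) - 29)) = 3*(5/2 + ((u² + u²) - 29)) = 3*(5/2 + (2*u² - 29)) = 3*(5/2 + (-29 + 2*u²)) = 3*(-53/2 + 2*u²) = -159/2 + 6*u²)
(103 - 938) + I(S(-5)) = (103 - 938) + (-159/2 + 6*(-5)²) = -835 + (-159/2 + 6*25) = -835 + (-159/2 + 150) = -835 + 141/2 = -1529/2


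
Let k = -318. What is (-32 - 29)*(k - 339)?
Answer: 40077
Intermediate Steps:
(-32 - 29)*(k - 339) = (-32 - 29)*(-318 - 339) = -61*(-657) = 40077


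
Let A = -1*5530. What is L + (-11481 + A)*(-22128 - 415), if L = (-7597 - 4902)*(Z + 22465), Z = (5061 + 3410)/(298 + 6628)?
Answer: 711117705559/6926 ≈ 1.0267e+8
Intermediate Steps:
Z = 8471/6926 ≈ 1.2231
A = -5530
L = -1944857661439/6926 (L = (-7597 - 4902)*(8471/6926 + 22465) = -12499*155601061/6926 = -1944857661439/6926 ≈ -2.8081e+8)
L + (-11481 + A)*(-22128 - 415) = -1944857661439/6926 + (-11481 - 5530)*(-22128 - 415) = -1944857661439/6926 - 17011*(-22543) = -1944857661439/6926 + 383478973 = 711117705559/6926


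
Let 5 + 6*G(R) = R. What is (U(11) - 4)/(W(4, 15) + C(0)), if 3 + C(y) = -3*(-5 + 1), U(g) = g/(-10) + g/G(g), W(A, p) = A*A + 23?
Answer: 59/480 ≈ 0.12292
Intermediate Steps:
W(A, p) = 23 + A**2 (W(A, p) = A**2 + 23 = 23 + A**2)
G(R) = -5/6 + R/6
U(g) = -g/10 + g/(-5/6 + g/6) (U(g) = g/(-10) + g/(-5/6 + g/6) = g*(-1/10) + g/(-5/6 + g/6) = -g/10 + g/(-5/6 + g/6))
C(y) = 9 (C(y) = -3 - 3*(-5 + 1) = -3 - 3*(-4) = -3 + 12 = 9)
(U(11) - 4)/(W(4, 15) + C(0)) = ((1/10)*11*(65 - 1*11)/(-5 + 11) - 4)/((23 + 4**2) + 9) = ((1/10)*11*(65 - 11)/6 - 4)/((23 + 16) + 9) = ((1/10)*11*(1/6)*54 - 4)/(39 + 9) = (99/10 - 4)/48 = (59/10)*(1/48) = 59/480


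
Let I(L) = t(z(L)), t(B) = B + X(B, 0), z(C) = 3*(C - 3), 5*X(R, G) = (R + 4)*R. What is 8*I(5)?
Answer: 144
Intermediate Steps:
X(R, G) = R*(4 + R)/5 (X(R, G) = ((R + 4)*R)/5 = ((4 + R)*R)/5 = (R*(4 + R))/5 = R*(4 + R)/5)
z(C) = -9 + 3*C (z(C) = 3*(-3 + C) = -9 + 3*C)
t(B) = B + B*(4 + B)/5
I(L) = 3*L*(-9 + 3*L)/5 (I(L) = (-9 + 3*L)*(9 + (-9 + 3*L))/5 = (-9 + 3*L)*(3*L)/5 = 3*L*(-9 + 3*L)/5)
8*I(5) = 8*((9/5)*5*(-3 + 5)) = 8*((9/5)*5*2) = 8*18 = 144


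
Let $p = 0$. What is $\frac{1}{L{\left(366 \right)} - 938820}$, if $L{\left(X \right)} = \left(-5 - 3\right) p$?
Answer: $- \frac{1}{938820} \approx -1.0652 \cdot 10^{-6}$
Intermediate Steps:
$L{\left(X \right)} = 0$ ($L{\left(X \right)} = \left(-5 - 3\right) 0 = \left(-8\right) 0 = 0$)
$\frac{1}{L{\left(366 \right)} - 938820} = \frac{1}{0 - 938820} = \frac{1}{-938820} = - \frac{1}{938820}$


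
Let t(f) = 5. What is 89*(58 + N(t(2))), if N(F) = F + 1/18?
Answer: 101015/18 ≈ 5611.9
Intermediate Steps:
N(F) = 1/18 + F (N(F) = F + 1/18 = 1/18 + F)
89*(58 + N(t(2))) = 89*(58 + (1/18 + 5)) = 89*(58 + 91/18) = 89*(1135/18) = 101015/18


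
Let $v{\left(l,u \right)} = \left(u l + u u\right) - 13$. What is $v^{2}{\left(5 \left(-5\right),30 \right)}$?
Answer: $18769$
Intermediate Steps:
$v{\left(l,u \right)} = -13 + u^{2} + l u$ ($v{\left(l,u \right)} = \left(l u + u^{2}\right) - 13 = \left(u^{2} + l u\right) - 13 = -13 + u^{2} + l u$)
$v^{2}{\left(5 \left(-5\right),30 \right)} = \left(-13 + 30^{2} + 5 \left(-5\right) 30\right)^{2} = \left(-13 + 900 - 750\right)^{2} = 137^{2} = 18769$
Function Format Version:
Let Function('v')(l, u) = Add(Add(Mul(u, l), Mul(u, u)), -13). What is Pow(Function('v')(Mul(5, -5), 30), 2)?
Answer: 18769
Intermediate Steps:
Function('v')(l, u) = Add(-13, Pow(u, 2), Mul(l, u)) (Function('v')(l, u) = Add(Add(Mul(l, u), Pow(u, 2)), -13) = Add(Add(Pow(u, 2), Mul(l, u)), -13) = Add(-13, Pow(u, 2), Mul(l, u)))
Pow(Function('v')(Mul(5, -5), 30), 2) = Pow(Add(-13, Pow(30, 2), Mul(Mul(5, -5), 30)), 2) = Pow(Add(-13, 900, Mul(-25, 30)), 2) = Pow(Add(-13, 900, -750), 2) = Pow(137, 2) = 18769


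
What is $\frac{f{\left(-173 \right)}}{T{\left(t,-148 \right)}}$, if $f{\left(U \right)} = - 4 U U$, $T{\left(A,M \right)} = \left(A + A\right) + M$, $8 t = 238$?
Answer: $\frac{239432}{177} \approx 1352.7$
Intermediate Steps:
$t = \frac{119}{4}$ ($t = \frac{1}{8} \cdot 238 = \frac{119}{4} \approx 29.75$)
$T{\left(A,M \right)} = M + 2 A$ ($T{\left(A,M \right)} = 2 A + M = M + 2 A$)
$f{\left(U \right)} = - 4 U^{2}$
$\frac{f{\left(-173 \right)}}{T{\left(t,-148 \right)}} = \frac{\left(-4\right) \left(-173\right)^{2}}{-148 + 2 \cdot \frac{119}{4}} = \frac{\left(-4\right) 29929}{-148 + \frac{119}{2}} = - \frac{119716}{- \frac{177}{2}} = \left(-119716\right) \left(- \frac{2}{177}\right) = \frac{239432}{177}$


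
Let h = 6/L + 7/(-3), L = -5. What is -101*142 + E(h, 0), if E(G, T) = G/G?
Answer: -14341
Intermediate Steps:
h = -53/15 (h = 6/(-5) + 7/(-3) = 6*(-⅕) + 7*(-⅓) = -6/5 - 7/3 = -53/15 ≈ -3.5333)
E(G, T) = 1
-101*142 + E(h, 0) = -101*142 + 1 = -14342 + 1 = -14341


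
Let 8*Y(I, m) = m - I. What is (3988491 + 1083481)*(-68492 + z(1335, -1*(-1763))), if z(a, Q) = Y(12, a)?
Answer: -693101457709/2 ≈ -3.4655e+11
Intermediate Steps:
Y(I, m) = -I/8 + m/8 (Y(I, m) = (m - I)/8 = -I/8 + m/8)
z(a, Q) = -3/2 + a/8 (z(a, Q) = -1/8*12 + a/8 = -3/2 + a/8)
(3988491 + 1083481)*(-68492 + z(1335, -1*(-1763))) = (3988491 + 1083481)*(-68492 + (-3/2 + (1/8)*1335)) = 5071972*(-68492 + (-3/2 + 1335/8)) = 5071972*(-68492 + 1323/8) = 5071972*(-546613/8) = -693101457709/2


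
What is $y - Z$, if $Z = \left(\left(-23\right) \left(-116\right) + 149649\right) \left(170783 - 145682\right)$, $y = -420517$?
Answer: $-3823729534$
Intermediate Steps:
$Z = 3823309017$ ($Z = \left(2668 + 149649\right) 25101 = 152317 \cdot 25101 = 3823309017$)
$y - Z = -420517 - 3823309017 = -3823729534$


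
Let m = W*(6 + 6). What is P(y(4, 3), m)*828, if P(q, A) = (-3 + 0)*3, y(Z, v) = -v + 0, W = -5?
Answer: -7452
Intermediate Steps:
m = -60 (m = -5*(6 + 6) = -5*12 = -60)
y(Z, v) = -v
P(q, A) = -9 (P(q, A) = -3*3 = -9)
P(y(4, 3), m)*828 = -9*828 = -7452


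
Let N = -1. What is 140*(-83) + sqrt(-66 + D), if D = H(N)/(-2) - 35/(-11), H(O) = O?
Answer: -11620 + I*sqrt(30162)/22 ≈ -11620.0 + 7.8942*I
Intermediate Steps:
D = 81/22 (D = -1/(-2) - 35/(-11) = -1*(-1/2) - 35*(-1/11) = 1/2 + 35/11 = 81/22 ≈ 3.6818)
140*(-83) + sqrt(-66 + D) = 140*(-83) + sqrt(-66 + 81/22) = -11620 + sqrt(-1371/22) = -11620 + I*sqrt(30162)/22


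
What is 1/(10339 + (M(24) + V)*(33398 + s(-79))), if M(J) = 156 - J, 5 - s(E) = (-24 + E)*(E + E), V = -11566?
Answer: -1/195842647 ≈ -5.1061e-9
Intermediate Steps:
s(E) = 5 - 2*E*(-24 + E) (s(E) = 5 - (-24 + E)*(E + E) = 5 - (-24 + E)*2*E = 5 - 2*E*(-24 + E))
1/(10339 + (M(24) + V)*(33398 + s(-79))) = 1/(10339 + ((156 - 1*24) - 11566)*(33398 + (5 - 2*(-79)² + 48*(-79)))) = 1/(10339 + ((156 - 24) - 11566)*(33398 + (5 - 2*6241 - 3792))) = 1/(10339 + (132 - 11566)*(33398 + (5 - 12482 - 3792))) = 1/(10339 - 11434*(33398 - 16269)) = 1/(10339 - 11434*17129) = 1/(10339 - 195852986) = 1/(-195842647) = -1/195842647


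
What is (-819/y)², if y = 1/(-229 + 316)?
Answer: 5076990009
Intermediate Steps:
y = 1/87 ≈ 0.011494
(-819/y)² = (-819/1/87)² = (-819*87)² = (-71253)² = 5076990009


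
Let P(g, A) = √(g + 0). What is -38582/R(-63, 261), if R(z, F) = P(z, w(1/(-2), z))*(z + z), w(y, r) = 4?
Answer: -19291*I*√7/1323 ≈ -38.578*I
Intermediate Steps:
P(g, A) = √g
R(z, F) = 2*z^(3/2) (R(z, F) = √z*(z + z) = √z*(2*z) = 2*z^(3/2))
-38582/R(-63, 261) = -38582*I*√7/2646 = -19291*I*√7/1323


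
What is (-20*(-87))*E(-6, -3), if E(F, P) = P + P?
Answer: -10440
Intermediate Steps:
E(F, P) = 2*P
(-20*(-87))*E(-6, -3) = (-20*(-87))*(2*(-3)) = 1740*(-6) = -10440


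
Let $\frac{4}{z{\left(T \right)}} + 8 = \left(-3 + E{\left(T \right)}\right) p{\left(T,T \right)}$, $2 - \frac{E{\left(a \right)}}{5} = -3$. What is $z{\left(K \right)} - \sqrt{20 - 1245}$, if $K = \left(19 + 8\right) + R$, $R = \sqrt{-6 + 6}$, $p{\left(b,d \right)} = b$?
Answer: $\frac{2}{293} - 35 i \approx 0.0068259 - 35.0 i$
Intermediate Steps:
$R = 0$ ($R = \sqrt{0} = 0$)
$E{\left(a \right)} = 25$ ($E{\left(a \right)} = 10 - -15 = 10 + 15 = 25$)
$K = 27$ ($K = \left(19 + 8\right) + 0 = 27 + 0 = 27$)
$z{\left(T \right)} = \frac{4}{-8 + 22 T}$ ($z{\left(T \right)} = \frac{4}{-8 + \left(-3 + 25\right) T} = \frac{4}{-8 + 22 T}$)
$z{\left(K \right)} - \sqrt{20 - 1245} = \frac{2}{-4 + 11 \cdot 27} - \sqrt{20 - 1245} = \frac{2}{-4 + 297} - \sqrt{-1225} = \frac{2}{293} - 35 i$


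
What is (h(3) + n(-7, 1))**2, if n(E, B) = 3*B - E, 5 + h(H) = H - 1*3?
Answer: 25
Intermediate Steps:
h(H) = -8 + H (h(H) = -5 + (H - 1*3) = -5 + (H - 3) = -5 + (-3 + H) = -8 + H)
n(E, B) = -E + 3*B
(h(3) + n(-7, 1))**2 = ((-8 + 3) + (-1*(-7) + 3*1))**2 = (-5 + (7 + 3))**2 = (-5 + 10)**2 = 5**2 = 25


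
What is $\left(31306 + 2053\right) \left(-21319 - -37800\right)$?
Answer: $549789679$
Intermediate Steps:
$\left(31306 + 2053\right) \left(-21319 - -37800\right) = 33359 \left(-21319 + 37800\right) = 33359 \cdot 16481 = 549789679$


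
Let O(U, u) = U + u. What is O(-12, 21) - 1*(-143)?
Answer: 152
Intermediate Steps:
O(-12, 21) - 1*(-143) = (-12 + 21) - 1*(-143) = 9 + 143 = 152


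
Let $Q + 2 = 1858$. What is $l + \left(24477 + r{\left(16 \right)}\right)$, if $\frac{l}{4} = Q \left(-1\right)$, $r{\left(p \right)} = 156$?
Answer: $17209$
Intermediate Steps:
$Q = 1856$ ($Q = -2 + 1858 = 1856$)
$l = -7424$ ($l = 4 \cdot 1856 \left(-1\right) = 4 \left(-1856\right) = -7424$)
$l + \left(24477 + r{\left(16 \right)}\right) = -7424 + \left(24477 + 156\right) = -7424 + 24633 = 17209$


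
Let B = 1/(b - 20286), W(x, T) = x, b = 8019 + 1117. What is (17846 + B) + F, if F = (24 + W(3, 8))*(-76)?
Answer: 176103099/11150 ≈ 15794.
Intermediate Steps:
b = 9136
F = -2052 (F = (24 + 3)*(-76) = 27*(-76) = -2052)
B = -1/11150 (B = 1/(9136 - 20286) = 1/(-11150) = -1/11150 ≈ -8.9686e-5)
(17846 + B) + F = (17846 - 1/11150) - 2052 = 198982899/11150 - 2052 = 176103099/11150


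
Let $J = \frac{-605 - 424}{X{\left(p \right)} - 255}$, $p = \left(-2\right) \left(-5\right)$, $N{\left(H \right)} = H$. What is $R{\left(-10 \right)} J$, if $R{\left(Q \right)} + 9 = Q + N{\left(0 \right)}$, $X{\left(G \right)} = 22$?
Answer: $- \frac{19551}{233} \approx -83.91$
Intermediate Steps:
$p = 10$
$J = \frac{1029}{233}$ ($J = \frac{-605 - 424}{22 - 255} = - \frac{1029}{-233} = \left(-1029\right) \left(- \frac{1}{233}\right) = \frac{1029}{233} \approx 4.4163$)
$R{\left(Q \right)} = -9 + Q$ ($R{\left(Q \right)} = -9 + \left(Q + 0\right) = -9 + Q$)
$R{\left(-10 \right)} J = \left(-9 - 10\right) \frac{1029}{233} = \left(-19\right) \frac{1029}{233} = - \frac{19551}{233}$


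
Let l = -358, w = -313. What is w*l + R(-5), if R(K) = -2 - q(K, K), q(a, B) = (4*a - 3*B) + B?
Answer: 112062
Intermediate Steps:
q(a, B) = -2*B + 4*a (q(a, B) = (-3*B + 4*a) + B = -2*B + 4*a)
R(K) = -2 - 2*K (R(K) = -2 - (-2*K + 4*K) = -2 - 2*K)
w*l + R(-5) = -313*(-358) + (-2 - 2*(-5)) = 112054 + (-2 + 10) = 112054 + 8 = 112062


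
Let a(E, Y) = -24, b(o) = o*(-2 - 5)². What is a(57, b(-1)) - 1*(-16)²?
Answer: -280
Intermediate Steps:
b(o) = 49*o (b(o) = o*(-7)² = o*49 = 49*o)
a(57, b(-1)) - 1*(-16)² = -24 - 1*(-16)² = -24 - 1*256 = -24 - 256 = -280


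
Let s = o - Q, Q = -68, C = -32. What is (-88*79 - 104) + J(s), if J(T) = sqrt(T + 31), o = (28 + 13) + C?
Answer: -7056 + 6*sqrt(3) ≈ -7045.6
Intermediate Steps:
o = 9 (o = (28 + 13) - 32 = 41 - 32 = 9)
s = 77 (s = 9 - 1*(-68) = 9 + 68 = 77)
J(T) = sqrt(31 + T)
(-88*79 - 104) + J(s) = (-88*79 - 104) + sqrt(31 + 77) = (-6952 - 104) + sqrt(108) = -7056 + 6*sqrt(3)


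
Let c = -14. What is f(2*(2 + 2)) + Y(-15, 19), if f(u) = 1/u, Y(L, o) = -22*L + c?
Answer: 2529/8 ≈ 316.13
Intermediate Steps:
Y(L, o) = -14 - 22*L (Y(L, o) = -22*L - 14 = -14 - 22*L)
f(2*(2 + 2)) + Y(-15, 19) = 1/(2*(2 + 2)) + (-14 - 22*(-15)) = 1/(2*4) + (-14 + 330) = 1/8 + 316 = 2529/8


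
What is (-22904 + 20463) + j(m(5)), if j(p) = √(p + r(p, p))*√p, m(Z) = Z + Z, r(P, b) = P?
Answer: -2441 + 10*√2 ≈ -2426.9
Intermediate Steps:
m(Z) = 2*Z
j(p) = p*√2 (j(p) = √(p + p)*√p = √(2*p)*√p = (√2*√p)*√p = p*√2)
(-22904 + 20463) + j(m(5)) = (-22904 + 20463) + (2*5)*√2 = -2441 + 10*√2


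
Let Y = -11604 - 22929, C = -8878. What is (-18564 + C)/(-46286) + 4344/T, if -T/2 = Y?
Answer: 174697963/266399073 ≈ 0.65578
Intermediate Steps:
Y = -34533
T = 69066 (T = -2*(-34533) = 69066)
(-18564 + C)/(-46286) + 4344/T = (-18564 - 8878)/(-46286) + 4344/69066 = -27442*(-1/46286) + 4344*(1/69066) = 13721/23143 + 724/11511 = 174697963/266399073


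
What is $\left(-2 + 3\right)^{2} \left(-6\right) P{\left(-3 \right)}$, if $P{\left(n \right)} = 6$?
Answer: $-36$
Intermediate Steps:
$\left(-2 + 3\right)^{2} \left(-6\right) P{\left(-3 \right)} = \left(-2 + 3\right)^{2} \left(-6\right) 6 = 1^{2} \left(-6\right) 6 = 1 \left(-6\right) 6 = \left(-6\right) 6 = -36$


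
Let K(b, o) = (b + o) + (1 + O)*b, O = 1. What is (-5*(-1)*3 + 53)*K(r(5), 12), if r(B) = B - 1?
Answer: 1632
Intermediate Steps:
r(B) = -1 + B
K(b, o) = o + 3*b (K(b, o) = (b + o) + (1 + 1)*b = (b + o) + 2*b = o + 3*b)
(-5*(-1)*3 + 53)*K(r(5), 12) = (-5*(-1)*3 + 53)*(12 + 3*(-1 + 5)) = (5*3 + 53)*(12 + 3*4) = (15 + 53)*(12 + 12) = 68*24 = 1632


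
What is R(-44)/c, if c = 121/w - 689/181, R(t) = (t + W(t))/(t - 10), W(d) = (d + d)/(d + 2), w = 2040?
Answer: -54155200/261511551 ≈ -0.20709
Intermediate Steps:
W(d) = 2*d/(2 + d) (W(d) = (2*d)/(2 + d) = 2*d/(2 + d))
R(t) = (t + 2*t/(2 + t))/(-10 + t) (R(t) = (t + 2*t/(2 + t))/(t - 10) = (t + 2*t/(2 + t))/(-10 + t))
c = -1383659/369240 (c = 121/2040 - 689/181 = -1383659/369240 ≈ -3.7473)
R(-44)/c = (-44*(4 - 44)/((-10 - 44)*(2 - 44)))/(-1383659/369240) = -44*(-40)/(-54*(-42))*(-369240/1383659) = -44*(-1/54)*(-1/42)*(-40)*(-369240/1383659) = (440/567)*(-369240/1383659) = -54155200/261511551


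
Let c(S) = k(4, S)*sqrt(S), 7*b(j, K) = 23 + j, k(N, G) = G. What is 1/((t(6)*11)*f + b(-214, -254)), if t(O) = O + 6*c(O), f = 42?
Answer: -134491/80958147287 + 814968*sqrt(6)/80958147287 ≈ 2.2997e-5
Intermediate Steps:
b(j, K) = 23/7 + j/7 (b(j, K) = (23 + j)/7 = 23/7 + j/7)
c(S) = S**(3/2) (c(S) = S*sqrt(S) = S**(3/2))
t(O) = O + 6*O**(3/2)
1/((t(6)*11)*f + b(-214, -254)) = 1/(((6 + 6*6**(3/2))*11)*42 + (23/7 + (1/7)*(-214))) = 1/(((6 + 6*(6*sqrt(6)))*11)*42 + (23/7 - 214/7)) = 1/(((6 + 36*sqrt(6))*11)*42 - 191/7) = 1/((66 + 396*sqrt(6))*42 - 191/7) = 1/((2772 + 16632*sqrt(6)) - 191/7) = 1/(19213/7 + 16632*sqrt(6))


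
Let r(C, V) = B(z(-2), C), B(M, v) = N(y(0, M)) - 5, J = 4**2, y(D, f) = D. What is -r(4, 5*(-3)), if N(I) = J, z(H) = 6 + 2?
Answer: -11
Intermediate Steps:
z(H) = 8
J = 16
N(I) = 16
B(M, v) = 11 (B(M, v) = 16 - 5 = 11)
r(C, V) = 11
-r(4, 5*(-3)) = -1*11 = -11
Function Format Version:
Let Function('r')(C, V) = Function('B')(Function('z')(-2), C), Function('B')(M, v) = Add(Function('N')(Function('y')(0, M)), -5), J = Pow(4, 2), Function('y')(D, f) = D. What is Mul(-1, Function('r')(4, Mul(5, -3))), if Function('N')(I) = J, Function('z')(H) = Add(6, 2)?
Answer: -11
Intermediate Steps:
Function('z')(H) = 8
J = 16
Function('N')(I) = 16
Function('B')(M, v) = 11 (Function('B')(M, v) = Add(16, -5) = 11)
Function('r')(C, V) = 11
Mul(-1, Function('r')(4, Mul(5, -3))) = Mul(-1, 11) = -11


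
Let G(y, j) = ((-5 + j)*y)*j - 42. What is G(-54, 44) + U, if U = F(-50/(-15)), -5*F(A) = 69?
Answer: -463599/5 ≈ -92720.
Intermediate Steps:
G(y, j) = -42 + j*y*(-5 + j) (G(y, j) = (y*(-5 + j))*j - 42 = j*y*(-5 + j) - 42 = -42 + j*y*(-5 + j))
F(A) = -69/5 (F(A) = -⅕*69 = -69/5)
U = -69/5 ≈ -13.800
G(-54, 44) + U = (-42 - 54*44² - 5*44*(-54)) - 69/5 = (-42 - 54*1936 + 11880) - 69/5 = (-42 - 104544 + 11880) - 69/5 = -92706 - 69/5 = -463599/5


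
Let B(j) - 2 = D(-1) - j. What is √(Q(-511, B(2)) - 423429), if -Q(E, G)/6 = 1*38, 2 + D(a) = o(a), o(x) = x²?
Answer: 3*I*√47073 ≈ 650.89*I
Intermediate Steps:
D(a) = -2 + a²
B(j) = 1 - j (B(j) = 2 + ((-2 + (-1)²) - j) = 2 + ((-2 + 1) - j) = 2 + (-1 - j) = 1 - j)
Q(E, G) = -228 (Q(E, G) = -6*38 = -228)
√(Q(-511, B(2)) - 423429) = √(-228 - 423429) = √(-423657) = 3*I*√47073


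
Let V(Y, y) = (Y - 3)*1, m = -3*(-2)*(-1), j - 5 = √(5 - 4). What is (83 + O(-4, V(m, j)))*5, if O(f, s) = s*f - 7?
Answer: 560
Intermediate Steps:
j = 6 (j = 5 + √(5 - 4) = 5 + √1 = 5 + 1 = 6)
m = -6 (m = 6*(-1) = -6)
V(Y, y) = -3 + Y (V(Y, y) = (-3 + Y)*1 = -3 + Y)
O(f, s) = -7 + f*s (O(f, s) = f*s - 7 = -7 + f*s)
(83 + O(-4, V(m, j)))*5 = (83 + (-7 - 4*(-3 - 6)))*5 = (83 + (-7 - 4*(-9)))*5 = (83 + (-7 + 36))*5 = (83 + 29)*5 = 112*5 = 560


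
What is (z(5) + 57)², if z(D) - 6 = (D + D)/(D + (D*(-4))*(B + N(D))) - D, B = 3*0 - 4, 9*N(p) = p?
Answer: 59783824/17689 ≈ 3379.7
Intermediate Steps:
N(p) = p/9
B = -4 (B = 0 - 4 = -4)
z(D) = 6 - D + 2*D/(D - 4*D*(-4 + D/9)) (z(D) = 6 + ((D + D)/(D + (D*(-4))*(-4 + D/9)) - D) = 6 + ((2*D)/(D + (-4*D)*(-4 + D/9)) - D) = 6 + ((2*D)/(D - 4*D*(-4 + D/9)) - D) = 6 + (2*D/(D - 4*D*(-4 + D/9)) - D) = 6 + (-D + 2*D/(D - 4*D*(-4 + D/9))) = 6 - D + 2*D/(D - 4*D*(-4 + D/9)))
(z(5) + 57)² = ((-936 - 4*5² + 177*5)/(-153 + 4*5) + 57)² = ((-936 - 4*25 + 885)/(-153 + 20) + 57)² = ((-936 - 100 + 885)/(-133) + 57)² = (-1/133*(-151) + 57)² = (151/133 + 57)² = (7732/133)² = 59783824/17689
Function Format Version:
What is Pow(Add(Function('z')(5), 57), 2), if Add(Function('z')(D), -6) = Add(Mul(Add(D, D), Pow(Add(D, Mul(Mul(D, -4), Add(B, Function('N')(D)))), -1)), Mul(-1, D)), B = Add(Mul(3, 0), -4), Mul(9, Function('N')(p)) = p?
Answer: Rational(59783824, 17689) ≈ 3379.7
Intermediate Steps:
Function('N')(p) = Mul(Rational(1, 9), p)
B = -4 (B = Add(0, -4) = -4)
Function('z')(D) = Add(6, Mul(-1, D), Mul(2, D, Pow(Add(D, Mul(-4, D, Add(-4, Mul(Rational(1, 9), D)))), -1))) (Function('z')(D) = Add(6, Add(Mul(Add(D, D), Pow(Add(D, Mul(Mul(D, -4), Add(-4, Mul(Rational(1, 9), D)))), -1)), Mul(-1, D))) = Add(6, Add(Mul(Mul(2, D), Pow(Add(D, Mul(Mul(-4, D), Add(-4, Mul(Rational(1, 9), D)))), -1)), Mul(-1, D))) = Add(6, Add(Mul(Mul(2, D), Pow(Add(D, Mul(-4, D, Add(-4, Mul(Rational(1, 9), D)))), -1)), Mul(-1, D))) = Add(6, Add(Mul(2, D, Pow(Add(D, Mul(-4, D, Add(-4, Mul(Rational(1, 9), D)))), -1)), Mul(-1, D))) = Add(6, Add(Mul(-1, D), Mul(2, D, Pow(Add(D, Mul(-4, D, Add(-4, Mul(Rational(1, 9), D)))), -1)))) = Add(6, Mul(-1, D), Mul(2, D, Pow(Add(D, Mul(-4, D, Add(-4, Mul(Rational(1, 9), D)))), -1))))
Pow(Add(Function('z')(5), 57), 2) = Pow(Add(Mul(Pow(Add(-153, Mul(4, 5)), -1), Add(-936, Mul(-4, Pow(5, 2)), Mul(177, 5))), 57), 2) = Pow(Add(Mul(Pow(Add(-153, 20), -1), Add(-936, Mul(-4, 25), 885)), 57), 2) = Pow(Add(Mul(Pow(-133, -1), Add(-936, -100, 885)), 57), 2) = Pow(Add(Mul(Rational(-1, 133), -151), 57), 2) = Pow(Add(Rational(151, 133), 57), 2) = Pow(Rational(7732, 133), 2) = Rational(59783824, 17689)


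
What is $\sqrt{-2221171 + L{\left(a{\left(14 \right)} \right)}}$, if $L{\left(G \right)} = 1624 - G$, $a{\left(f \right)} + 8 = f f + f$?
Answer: $7 i \sqrt{45301} \approx 1489.9 i$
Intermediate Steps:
$a{\left(f \right)} = -8 + f + f^{2}$ ($a{\left(f \right)} = -8 + \left(f f + f\right) = -8 + \left(f^{2} + f\right) = -8 + \left(f + f^{2}\right) = -8 + f + f^{2}$)
$\sqrt{-2221171 + L{\left(a{\left(14 \right)} \right)}} = \sqrt{-2221171 + \left(1624 - \left(-8 + 14 + 14^{2}\right)\right)} = \sqrt{-2221171 + \left(1624 - \left(-8 + 14 + 196\right)\right)} = \sqrt{-2221171 + \left(1624 - 202\right)} = \sqrt{-2221171 + 1422} = \sqrt{-2219749} = 7 i \sqrt{45301}$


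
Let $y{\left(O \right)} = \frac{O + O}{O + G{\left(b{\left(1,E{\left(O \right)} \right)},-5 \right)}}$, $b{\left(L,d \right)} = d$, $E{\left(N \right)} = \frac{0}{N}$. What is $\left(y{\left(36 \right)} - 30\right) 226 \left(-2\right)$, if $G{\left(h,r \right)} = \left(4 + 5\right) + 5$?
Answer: $\frac{322728}{25} \approx 12909.0$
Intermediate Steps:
$E{\left(N \right)} = 0$
$G{\left(h,r \right)} = 14$ ($G{\left(h,r \right)} = 9 + 5 = 14$)
$y{\left(O \right)} = \frac{2 O}{14 + O}$ ($y{\left(O \right)} = \frac{O + O}{O + 14} = \frac{2 O}{14 + O}$)
$\left(y{\left(36 \right)} - 30\right) 226 \left(-2\right) = \left(2 \cdot 36 \frac{1}{14 + 36} - 30\right) 226 \left(-2\right) = \left(2 \cdot 36 \cdot \frac{1}{50} - 30\right) \left(-452\right) = \left(\frac{36}{25} - 30\right) \left(-452\right) = \left(- \frac{714}{25}\right) \left(-452\right) = \frac{322728}{25}$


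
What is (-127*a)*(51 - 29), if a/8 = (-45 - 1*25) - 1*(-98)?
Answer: -625856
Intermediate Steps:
a = 224 (a = 8*((-45 - 1*25) - 1*(-98)) = 8*((-45 - 25) + 98) = 8*(-70 + 98) = 8*28 = 224)
(-127*a)*(51 - 29) = (-127*224)*(51 - 29) = -28448*22 = -625856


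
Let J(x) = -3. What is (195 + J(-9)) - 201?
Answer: -9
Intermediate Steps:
(195 + J(-9)) - 201 = (195 - 3) - 201 = 192 - 201 = -9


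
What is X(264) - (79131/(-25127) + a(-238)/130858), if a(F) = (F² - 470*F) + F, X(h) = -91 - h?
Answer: -82938398451/234862069 ≈ -353.14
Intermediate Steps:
a(F) = F² - 469*F
X(264) - (79131/(-25127) + a(-238)/130858) = (-91 - 1*264) - (79131/(-25127) - 238*(-469 - 238)/130858) = (-91 - 264) - (79131*(-1/25127) - 238*(-707)*(1/130858)) = -355 - (-79131/25127 + 168266*(1/130858)) = -355 - (-79131/25127 + 12019/9347) = -355 - 1*(-437636044/234862069) = -355 + 437636044/234862069 = -82938398451/234862069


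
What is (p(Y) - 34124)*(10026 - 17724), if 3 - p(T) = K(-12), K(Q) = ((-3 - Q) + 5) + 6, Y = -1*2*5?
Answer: 262817418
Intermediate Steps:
Y = -10 (Y = -2*5 = -10)
K(Q) = 8 - Q (K(Q) = (2 - Q) + 6 = 8 - Q)
p(T) = -17 (p(T) = 3 - (8 - 1*(-12)) = 3 - (8 + 12) = 3 - 1*20 = 3 - 20 = -17)
(p(Y) - 34124)*(10026 - 17724) = (-17 - 34124)*(10026 - 17724) = -34141*(-7698) = 262817418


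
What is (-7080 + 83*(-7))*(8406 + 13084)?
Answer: -164634890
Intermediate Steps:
(-7080 + 83*(-7))*(8406 + 13084) = (-7080 - 581)*21490 = -7661*21490 = -164634890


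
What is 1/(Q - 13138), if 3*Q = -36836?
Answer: -3/76250 ≈ -3.9344e-5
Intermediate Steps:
Q = -36836/3 (Q = (⅓)*(-36836) = -36836/3 ≈ -12279.)
1/(Q - 13138) = 1/(-36836/3 - 13138) = 1/(-76250/3) = -3/76250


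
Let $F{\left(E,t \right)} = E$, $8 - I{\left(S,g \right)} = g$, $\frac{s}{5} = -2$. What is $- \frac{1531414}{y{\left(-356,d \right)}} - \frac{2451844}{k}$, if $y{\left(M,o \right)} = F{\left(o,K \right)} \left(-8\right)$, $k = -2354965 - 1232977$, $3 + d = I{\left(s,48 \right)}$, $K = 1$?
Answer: $- \frac{1373445293913}{308563012} \approx -4451.1$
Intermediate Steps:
$s = -10$ ($s = 5 \left(-2\right) = -10$)
$I{\left(S,g \right)} = 8 - g$
$d = -43$ ($d = -3 + \left(8 - 48\right) = -3 - 40 = -43$)
$k = -3587942$ ($k = -2354965 - 1232977 = -3587942$)
$y{\left(M,o \right)} = - 8 o$ ($y{\left(M,o \right)} = o \left(-8\right) = - 8 o$)
$- \frac{1531414}{y{\left(-356,d \right)}} - \frac{2451844}{k} = - \frac{1531414}{\left(-8\right) \left(-43\right)} - \frac{2451844}{-3587942} = - \frac{1531414}{344} - - \frac{1225922}{1793971} = \left(-1531414\right) \frac{1}{344} + \frac{1225922}{1793971} = - \frac{765707}{172} + \frac{1225922}{1793971} = - \frac{1373445293913}{308563012}$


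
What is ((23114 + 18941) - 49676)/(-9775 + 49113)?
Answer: -7621/39338 ≈ -0.19373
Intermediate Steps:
((23114 + 18941) - 49676)/(-9775 + 49113) = (42055 - 49676)/39338 = -7621*1/39338 = -7621/39338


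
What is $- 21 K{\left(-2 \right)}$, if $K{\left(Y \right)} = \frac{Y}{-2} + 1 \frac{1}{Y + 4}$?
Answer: $- \frac{63}{2} \approx -31.5$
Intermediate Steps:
$K{\left(Y \right)} = \frac{1}{4 + Y} - \frac{Y}{2}$ ($K{\left(Y \right)} = Y \left(- \frac{1}{2}\right) + 1 \frac{1}{4 + Y} = - \frac{Y}{2} + \frac{1}{4 + Y} = \frac{1}{4 + Y} - \frac{Y}{2}$)
$- 21 K{\left(-2 \right)} = - 21 \frac{2 - \left(-2\right)^{2} - -8}{2 \left(4 - 2\right)} = - 21 \frac{2 - 4 + 8}{2 \cdot 2} = - 21 \cdot \frac{1}{2} \cdot \frac{1}{2} \left(2 - 4 + 8\right) = - 21 \cdot \frac{1}{2} \cdot \frac{1}{2} \cdot 6 = \left(-21\right) \frac{3}{2} = - \frac{63}{2}$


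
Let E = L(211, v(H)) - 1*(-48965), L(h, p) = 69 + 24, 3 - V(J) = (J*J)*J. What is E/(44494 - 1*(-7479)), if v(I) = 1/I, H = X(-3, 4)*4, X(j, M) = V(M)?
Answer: 49058/51973 ≈ 0.94391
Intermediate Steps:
V(J) = 3 - J³ (V(J) = 3 - J*J*J = 3 - J²*J = 3 - J³)
X(j, M) = 3 - M³
H = -244 (H = (3 - 1*4³)*4 = (3 - 1*64)*4 = (3 - 64)*4 = -61*4 = -244)
v(I) = 1/I
L(h, p) = 93
E = 49058 (E = 93 - 1*(-48965) = 93 + 48965 = 49058)
E/(44494 - 1*(-7479)) = 49058/(44494 - 1*(-7479)) = 49058/(44494 + 7479) = 49058/51973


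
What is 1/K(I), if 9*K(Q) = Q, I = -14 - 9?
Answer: -9/23 ≈ -0.39130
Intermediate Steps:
I = -23
K(Q) = Q/9
1/K(I) = 1/((⅑)*(-23)) = 1/(-23/9) = -9/23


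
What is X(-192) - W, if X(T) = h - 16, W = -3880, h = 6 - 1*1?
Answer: 3869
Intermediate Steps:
h = 5 (h = 6 - 1 = 5)
X(T) = -11 (X(T) = 5 - 16 = -11)
X(-192) - W = -11 - 1*(-3880) = -11 + 3880 = 3869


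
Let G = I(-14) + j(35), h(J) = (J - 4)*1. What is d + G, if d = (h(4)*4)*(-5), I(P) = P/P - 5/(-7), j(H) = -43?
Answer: -289/7 ≈ -41.286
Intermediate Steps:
h(J) = -4 + J (h(J) = (-4 + J)*1 = -4 + J)
I(P) = 12/7 (I(P) = 1 - 5*(-⅐) = 1 + 5/7 = 12/7)
d = 0 (d = ((-4 + 4)*4)*(-5) = (0*4)*(-5) = 0*(-5) = 0)
G = -289/7 (G = 12/7 - 43 = -289/7 ≈ -41.286)
d + G = 0 - 289/7 = -289/7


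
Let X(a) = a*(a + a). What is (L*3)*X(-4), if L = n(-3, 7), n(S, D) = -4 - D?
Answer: -1056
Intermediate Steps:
L = -11 (L = -4 - 1*7 = -4 - 7 = -11)
X(a) = 2*a² (X(a) = a*(2*a) = 2*a²)
(L*3)*X(-4) = (-11*3)*(2*(-4)²) = -66*16 = -33*32 = -1056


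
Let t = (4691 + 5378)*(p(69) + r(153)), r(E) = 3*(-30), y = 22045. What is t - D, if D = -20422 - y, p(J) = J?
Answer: -168982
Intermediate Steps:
r(E) = -90
D = -42467 (D = -20422 - 1*22045 = -20422 - 22045 = -42467)
t = -211449 (t = (4691 + 5378)*(69 - 90) = 10069*(-21) = -211449)
t - D = -211449 - 1*(-42467) = -211449 + 42467 = -168982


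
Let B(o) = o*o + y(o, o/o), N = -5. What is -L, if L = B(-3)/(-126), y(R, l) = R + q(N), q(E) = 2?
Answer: 4/63 ≈ 0.063492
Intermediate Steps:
y(R, l) = 2 + R (y(R, l) = R + 2 = 2 + R)
B(o) = 2 + o + o² (B(o) = o*o + (2 + o) = o² + (2 + o) = 2 + o + o²)
L = -4/63 (L = (2 - 3 + (-3)²)/(-126) = (2 - 3 + 9)*(-1/126) = 8*(-1/126) = -4/63 ≈ -0.063492)
-L = -1*(-4/63) = 4/63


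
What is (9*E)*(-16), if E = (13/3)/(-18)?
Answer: 104/3 ≈ 34.667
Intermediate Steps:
E = -13/54 (E = (13*(1/3))*(-1/18) = (13/3)*(-1/18) = -13/54 ≈ -0.24074)
(9*E)*(-16) = (9*(-13/54))*(-16) = -13/6*(-16) = 104/3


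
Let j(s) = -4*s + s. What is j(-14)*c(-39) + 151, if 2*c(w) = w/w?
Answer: 172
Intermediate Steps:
j(s) = -3*s
c(w) = 1/2 (c(w) = (w/w)/2 = (1/2)*1 = 1/2)
j(-14)*c(-39) + 151 = -3*(-14)*(1/2) + 151 = 42*(1/2) + 151 = 21 + 151 = 172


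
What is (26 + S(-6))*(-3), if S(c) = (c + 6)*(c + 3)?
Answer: -78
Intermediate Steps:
S(c) = (3 + c)*(6 + c) (S(c) = (6 + c)*(3 + c) = (3 + c)*(6 + c))
(26 + S(-6))*(-3) = (26 + (18 + (-6)² + 9*(-6)))*(-3) = (26 + (18 + 36 - 54))*(-3) = (26 + 0)*(-3) = 26*(-3) = -78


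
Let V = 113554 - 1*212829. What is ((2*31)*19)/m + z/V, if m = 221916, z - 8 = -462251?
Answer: 51348031769/11015355450 ≈ 4.6615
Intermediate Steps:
z = -462243 (z = 8 - 462251 = -462243)
V = -99275 (V = 113554 - 212829 = -99275)
((2*31)*19)/m + z/V = ((2*31)*19)/221916 - 462243/(-99275) = (62*19)*(1/221916) - 462243*(-1/99275) = 1178*(1/221916) + 462243/99275 = 589/110958 + 462243/99275 = 51348031769/11015355450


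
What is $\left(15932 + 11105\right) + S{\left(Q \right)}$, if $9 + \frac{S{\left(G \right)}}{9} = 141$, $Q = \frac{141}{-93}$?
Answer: $28225$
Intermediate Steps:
$Q = - \frac{47}{31}$ ($Q = 141 \left(- \frac{1}{93}\right) = - \frac{47}{31} \approx -1.5161$)
$S{\left(G \right)} = 1188$ ($S{\left(G \right)} = -81 + 9 \cdot 141 = -81 + 1269 = 1188$)
$\left(15932 + 11105\right) + S{\left(Q \right)} = \left(15932 + 11105\right) + 1188 = 27037 + 1188 = 28225$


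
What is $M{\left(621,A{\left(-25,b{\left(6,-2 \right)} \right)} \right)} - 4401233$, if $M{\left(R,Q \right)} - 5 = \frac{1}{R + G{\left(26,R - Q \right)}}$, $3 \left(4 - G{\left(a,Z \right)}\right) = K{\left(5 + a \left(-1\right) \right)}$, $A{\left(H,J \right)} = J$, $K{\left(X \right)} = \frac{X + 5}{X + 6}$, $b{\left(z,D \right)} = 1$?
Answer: $- \frac{123714117807}{28109} \approx -4.4012 \cdot 10^{6}$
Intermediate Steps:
$K{\left(X \right)} = \frac{5 + X}{6 + X}$
$G{\left(a,Z \right)} = 4 - \frac{10 - a}{3 \left(11 - a\right)}$ ($G{\left(a,Z \right)} = 4 - \frac{\frac{1}{6 + \left(5 + a \left(-1\right)\right)} \left(5 + \left(5 + a \left(-1\right)\right)\right)}{3} = 4 - \frac{\frac{1}{6 - \left(-5 + a\right)} \left(5 - \left(-5 + a\right)\right)}{3} = 4 - \frac{\frac{1}{11 - a} \left(10 - a\right)}{3} = 4 - \frac{10 - a}{3 \left(11 - a\right)}$)
$M{\left(R,Q \right)} = 5 + \frac{1}{\frac{164}{45} + R}$ ($M{\left(R,Q \right)} = 5 + \frac{1}{R + \frac{-122 + 11 \cdot 26}{3 \left(-11 + 26\right)}} = 5 + \frac{1}{R + \frac{-122 + 286}{3 \cdot 15}} = 5 + \frac{1}{R + \frac{1}{3} \cdot \frac{1}{15} \cdot 164} = 5 + \frac{1}{R + \frac{164}{45}} = 5 + \frac{1}{\frac{164}{45} + R}$)
$M{\left(621,A{\left(-25,b{\left(6,-2 \right)} \right)} \right)} - 4401233 = \frac{5 \left(173 + 45 \cdot 621\right)}{164 + 45 \cdot 621} - 4401233 = \frac{5 \left(173 + 27945\right)}{164 + 27945} - 4401233 = 5 \cdot \frac{1}{28109} \cdot 28118 - 4401233 = \frac{140590}{28109} - 4401233 = - \frac{123714117807}{28109}$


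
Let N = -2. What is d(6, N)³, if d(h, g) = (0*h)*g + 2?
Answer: 8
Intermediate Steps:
d(h, g) = 2 (d(h, g) = 0*g + 2 = 0 + 2 = 2)
d(6, N)³ = 2³ = 8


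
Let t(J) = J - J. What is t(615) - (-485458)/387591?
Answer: 485458/387591 ≈ 1.2525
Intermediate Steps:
t(J) = 0
t(615) - (-485458)/387591 = 0 - (-485458)/387591 = 0 - 1*(-485458/387591) = 0 + 485458/387591 = 485458/387591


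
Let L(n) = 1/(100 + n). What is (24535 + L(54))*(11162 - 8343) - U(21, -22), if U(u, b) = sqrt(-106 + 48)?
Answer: 10651284229/154 - I*sqrt(58) ≈ 6.9164e+7 - 7.6158*I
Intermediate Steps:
U(u, b) = I*sqrt(58) (U(u, b) = sqrt(-58) = I*sqrt(58))
(24535 + L(54))*(11162 - 8343) - U(21, -22) = (24535 + 1/(100 + 54))*(11162 - 8343) - I*sqrt(58) = (24535 + 1/154)*2819 - I*sqrt(58) = (3778391/154)*2819 - I*sqrt(58) = 10651284229/154 - I*sqrt(58)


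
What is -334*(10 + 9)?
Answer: -6346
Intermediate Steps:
-334*(10 + 9) = -334*19 = -6346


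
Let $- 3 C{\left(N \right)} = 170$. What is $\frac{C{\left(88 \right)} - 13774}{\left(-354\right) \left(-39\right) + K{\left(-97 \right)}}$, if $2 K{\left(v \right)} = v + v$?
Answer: $- \frac{41492}{41127} \approx -1.0089$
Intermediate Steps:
$C{\left(N \right)} = - \frac{170}{3}$ ($C{\left(N \right)} = \left(- \frac{1}{3}\right) 170 = - \frac{170}{3}$)
$K{\left(v \right)} = v$ ($K{\left(v \right)} = \frac{v + v}{2} = \frac{2 v}{2} = v$)
$\frac{C{\left(88 \right)} - 13774}{\left(-354\right) \left(-39\right) + K{\left(-97 \right)}} = \frac{- \frac{170}{3} - 13774}{\left(-354\right) \left(-39\right) - 97} = - \frac{41492}{3 \left(13806 - 97\right)} = - \frac{41492}{3 \cdot 13709} = \left(- \frac{41492}{3}\right) \frac{1}{13709} = - \frac{41492}{41127}$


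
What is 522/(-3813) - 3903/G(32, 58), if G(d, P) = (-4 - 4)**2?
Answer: -4971849/81344 ≈ -61.121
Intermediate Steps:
G(d, P) = 64 (G(d, P) = (-8)**2 = 64)
522/(-3813) - 3903/G(32, 58) = 522/(-3813) - 3903/64 = 522*(-1/3813) - 3903*1/64 = -174/1271 - 3903/64 = -4971849/81344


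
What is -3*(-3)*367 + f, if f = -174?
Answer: 3129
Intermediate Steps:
-3*(-3)*367 + f = -3*(-3)*367 - 174 = 9*367 - 174 = 3303 - 174 = 3129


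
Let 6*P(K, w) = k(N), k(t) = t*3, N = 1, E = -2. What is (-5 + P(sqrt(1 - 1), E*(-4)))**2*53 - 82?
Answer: 3965/4 ≈ 991.25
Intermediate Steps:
k(t) = 3*t
P(K, w) = 1/2 (P(K, w) = (3*1)/6 = (1/6)*3 = 1/2)
(-5 + P(sqrt(1 - 1), E*(-4)))**2*53 - 82 = (-5 + 1/2)**2*53 - 82 = (-9/2)**2*53 - 82 = (81/4)*53 - 82 = 4293/4 - 82 = 3965/4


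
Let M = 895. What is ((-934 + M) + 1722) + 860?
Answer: 2543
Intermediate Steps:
((-934 + M) + 1722) + 860 = ((-934 + 895) + 1722) + 860 = (-39 + 1722) + 860 = 1683 + 860 = 2543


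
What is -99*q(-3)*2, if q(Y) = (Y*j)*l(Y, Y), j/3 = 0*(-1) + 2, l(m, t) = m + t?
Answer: -21384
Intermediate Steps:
j = 6 (j = 3*(0*(-1) + 2) = 3*(0 + 2) = 3*2 = 6)
q(Y) = 12*Y² (q(Y) = (Y*6)*(Y + Y) = (6*Y)*(2*Y) = 12*Y²)
-99*q(-3)*2 = -1188*(-3)²*2 = -1188*9*2 = -99*108*2 = -10692*2 = -21384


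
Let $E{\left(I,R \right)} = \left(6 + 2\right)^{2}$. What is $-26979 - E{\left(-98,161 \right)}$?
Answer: $-27043$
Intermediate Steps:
$E{\left(I,R \right)} = 64$ ($E{\left(I,R \right)} = 8^{2} = 64$)
$-26979 - E{\left(-98,161 \right)} = -26979 - 64 = -27043$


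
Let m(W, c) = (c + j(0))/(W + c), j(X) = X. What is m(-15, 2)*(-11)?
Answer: 22/13 ≈ 1.6923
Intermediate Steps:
m(W, c) = c/(W + c) (m(W, c) = (c + 0)/(W + c) = c/(W + c))
m(-15, 2)*(-11) = (2/(-15 + 2))*(-11) = (2/(-13))*(-11) = (2*(-1/13))*(-11) = -2/13*(-11) = 22/13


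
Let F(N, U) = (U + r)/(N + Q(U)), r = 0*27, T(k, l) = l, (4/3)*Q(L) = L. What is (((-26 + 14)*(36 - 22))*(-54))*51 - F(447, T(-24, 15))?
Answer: 282692572/611 ≈ 4.6267e+5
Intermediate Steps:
Q(L) = 3*L/4
r = 0
F(N, U) = U/(N + 3*U/4) (F(N, U) = (U + 0)/(N + 3*U/4) = U/(N + 3*U/4))
(((-26 + 14)*(36 - 22))*(-54))*51 - F(447, T(-24, 15)) = (((-26 + 14)*(36 - 22))*(-54))*51 - 4*15/(3*15 + 4*447) = (-12*14*(-54))*51 - 4*15/(45 + 1788) = -168*(-54)*51 - 4*15/1833 = 9072*51 - 4*15/1833 = 462672 - 1*20/611 = 462672 - 20/611 = 282692572/611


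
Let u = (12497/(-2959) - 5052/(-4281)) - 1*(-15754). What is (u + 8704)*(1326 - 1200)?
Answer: 13010871324906/4222493 ≈ 3.0813e+6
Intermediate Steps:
u = 66508304459/4222493 (u = (12497*(-1/2959) - 5052*(-1/4281)) + 15754 = (-12497/2959 + 1684/1427) + 15754 = -12850263/4222493 + 15754 = 66508304459/4222493 ≈ 15751.)
(u + 8704)*(1326 - 1200) = (66508304459/4222493 + 8704)*(1326 - 1200) = (103260883531/4222493)*126 = 13010871324906/4222493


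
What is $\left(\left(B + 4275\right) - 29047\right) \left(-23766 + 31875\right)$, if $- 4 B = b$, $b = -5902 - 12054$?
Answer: $-164474847$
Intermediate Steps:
$b = -17956$ ($b = -5902 - 12054 = -17956$)
$B = 4489$ ($B = \left(- \frac{1}{4}\right) \left(-17956\right) = 4489$)
$\left(\left(B + 4275\right) - 29047\right) \left(-23766 + 31875\right) = \left(\left(4489 + 4275\right) - 29047\right) \left(-23766 + 31875\right) = \left(8764 - 29047\right) 8109 = \left(-20283\right) 8109 = -164474847$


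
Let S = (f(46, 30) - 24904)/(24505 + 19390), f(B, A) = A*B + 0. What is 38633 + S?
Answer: 1695772011/43895 ≈ 38632.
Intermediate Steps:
f(B, A) = A*B
S = -23524/43895 (S = (30*46 - 24904)/(24505 + 19390) = (1380 - 24904)/43895 = -23524*1/43895 = -23524/43895 ≈ -0.53592)
38633 + S = 38633 - 23524/43895 = 1695772011/43895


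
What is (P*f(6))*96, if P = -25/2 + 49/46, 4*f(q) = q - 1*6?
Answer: 0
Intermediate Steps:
f(q) = -3/2 + q/4 (f(q) = (q - 1*6)/4 = (q - 6)/4 = (-6 + q)/4 = -3/2 + q/4)
P = -263/23 (P = -25*½ + 49*(1/46) = -25/2 + 49/46 = -263/23 ≈ -11.435)
(P*f(6))*96 = -263*(-3/2 + (¼)*6)/23*96 = -263*(-3/2 + 3/2)/23*96 = -263/23*0*96 = 0*96 = 0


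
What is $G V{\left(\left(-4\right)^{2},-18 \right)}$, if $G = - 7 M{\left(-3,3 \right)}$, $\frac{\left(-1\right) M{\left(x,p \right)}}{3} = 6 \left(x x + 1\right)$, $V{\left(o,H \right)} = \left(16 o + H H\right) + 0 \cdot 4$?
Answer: $730800$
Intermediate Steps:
$V{\left(o,H \right)} = H^{2} + 16 o$ ($V{\left(o,H \right)} = \left(16 o + H^{2}\right) + 0 = \left(H^{2} + 16 o\right) + 0 = H^{2} + 16 o$)
$M{\left(x,p \right)} = -18 - 18 x^{2}$ ($M{\left(x,p \right)} = - 3 \cdot 6 \left(x x + 1\right) = - 3 \cdot 6 \left(x^{2} + 1\right) = - 3 \cdot 6 \left(1 + x^{2}\right) = - 3 \left(6 + 6 x^{2}\right) = -18 - 18 x^{2}$)
$G = 1260$ ($G = - 7 \left(-18 - 18 \left(-3\right)^{2}\right) = - 7 \left(-18 - 162\right) = \left(-7\right) \left(-180\right) = 1260$)
$G V{\left(\left(-4\right)^{2},-18 \right)} = 1260 \left(\left(-18\right)^{2} + 16 \left(-4\right)^{2}\right) = 1260 \left(324 + 16 \cdot 16\right) = 1260 \left(324 + 256\right) = 1260 \cdot 580 = 730800$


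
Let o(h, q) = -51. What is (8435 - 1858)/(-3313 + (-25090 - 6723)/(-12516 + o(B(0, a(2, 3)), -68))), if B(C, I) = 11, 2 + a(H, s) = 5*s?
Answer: -82653159/41602658 ≈ -1.9867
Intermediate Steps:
a(H, s) = -2 + 5*s
(8435 - 1858)/(-3313 + (-25090 - 6723)/(-12516 + o(B(0, a(2, 3)), -68))) = (8435 - 1858)/(-3313 + (-25090 - 6723)/(-12516 - 51)) = 6577/(-3313 - 31813/(-12567)) = 6577/(-3313 - 31813*(-1/12567)) = 6577/(-3313 + 31813/12567) = 6577/(-41602658/12567) = 6577*(-12567/41602658) = -82653159/41602658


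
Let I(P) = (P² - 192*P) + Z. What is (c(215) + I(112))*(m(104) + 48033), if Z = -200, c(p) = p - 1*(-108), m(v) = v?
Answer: -425386669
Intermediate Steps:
c(p) = 108 + p (c(p) = p + 108 = 108 + p)
I(P) = -200 + P² - 192*P (I(P) = (P² - 192*P) - 200 = -200 + P² - 192*P)
(c(215) + I(112))*(m(104) + 48033) = ((108 + 215) + (-200 + 112² - 192*112))*(104 + 48033) = (323 + (-200 + 12544 - 21504))*48137 = (323 - 9160)*48137 = -8837*48137 = -425386669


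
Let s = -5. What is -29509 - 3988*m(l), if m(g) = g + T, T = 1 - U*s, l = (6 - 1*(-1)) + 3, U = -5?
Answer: 26323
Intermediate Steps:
l = 10 (l = (6 + 1) + 3 = 7 + 3 = 10)
T = -24 (T = 1 - (-5)*(-5) = 1 - 1*25 = 1 - 25 = -24)
m(g) = -24 + g (m(g) = g - 24 = -24 + g)
-29509 - 3988*m(l) = -29509 - 3988*(-24 + 10) = -29509 - 3988*(-14) = -29509 - 1*(-55832) = -29509 + 55832 = 26323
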